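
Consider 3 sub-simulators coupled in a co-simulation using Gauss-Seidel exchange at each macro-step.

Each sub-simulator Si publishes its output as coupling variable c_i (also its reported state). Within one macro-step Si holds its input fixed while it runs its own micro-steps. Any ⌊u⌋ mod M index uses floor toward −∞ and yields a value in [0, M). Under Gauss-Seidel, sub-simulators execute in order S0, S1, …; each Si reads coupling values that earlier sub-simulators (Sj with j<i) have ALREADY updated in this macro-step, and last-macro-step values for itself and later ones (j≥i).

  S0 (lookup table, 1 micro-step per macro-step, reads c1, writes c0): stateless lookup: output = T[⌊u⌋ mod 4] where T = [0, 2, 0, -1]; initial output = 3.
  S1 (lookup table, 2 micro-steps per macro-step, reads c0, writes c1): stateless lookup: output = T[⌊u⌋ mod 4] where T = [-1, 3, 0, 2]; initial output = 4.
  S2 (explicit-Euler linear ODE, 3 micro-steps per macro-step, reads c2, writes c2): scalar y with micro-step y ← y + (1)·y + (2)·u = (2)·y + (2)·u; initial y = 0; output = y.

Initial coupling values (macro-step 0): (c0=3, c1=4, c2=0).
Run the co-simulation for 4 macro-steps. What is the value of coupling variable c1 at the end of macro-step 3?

macro 1: S0 reads c1=4 → after 1×micro: 0; S1 reads c0=0 → after 2×micro: -1; S2 reads c2=0 → after 3×micro: 0 ⇒ (c0=0, c1=-1, c2=0)
macro 2: S0 reads c1=-1 → after 1×micro: -1; S1 reads c0=-1 → after 2×micro: 2; S2 reads c2=0 → after 3×micro: 0 ⇒ (c0=-1, c1=2, c2=0)
macro 3: S0 reads c1=2 → after 1×micro: 0; S1 reads c0=0 → after 2×micro: -1; S2 reads c2=0 → after 3×micro: 0 ⇒ (c0=0, c1=-1, c2=0)
macro 4: S0 reads c1=-1 → after 1×micro: -1; S1 reads c0=-1 → after 2×micro: 2; S2 reads c2=0 → after 3×micro: 0 ⇒ (c0=-1, c1=2, c2=0)

c1 at macro-step 3 = -1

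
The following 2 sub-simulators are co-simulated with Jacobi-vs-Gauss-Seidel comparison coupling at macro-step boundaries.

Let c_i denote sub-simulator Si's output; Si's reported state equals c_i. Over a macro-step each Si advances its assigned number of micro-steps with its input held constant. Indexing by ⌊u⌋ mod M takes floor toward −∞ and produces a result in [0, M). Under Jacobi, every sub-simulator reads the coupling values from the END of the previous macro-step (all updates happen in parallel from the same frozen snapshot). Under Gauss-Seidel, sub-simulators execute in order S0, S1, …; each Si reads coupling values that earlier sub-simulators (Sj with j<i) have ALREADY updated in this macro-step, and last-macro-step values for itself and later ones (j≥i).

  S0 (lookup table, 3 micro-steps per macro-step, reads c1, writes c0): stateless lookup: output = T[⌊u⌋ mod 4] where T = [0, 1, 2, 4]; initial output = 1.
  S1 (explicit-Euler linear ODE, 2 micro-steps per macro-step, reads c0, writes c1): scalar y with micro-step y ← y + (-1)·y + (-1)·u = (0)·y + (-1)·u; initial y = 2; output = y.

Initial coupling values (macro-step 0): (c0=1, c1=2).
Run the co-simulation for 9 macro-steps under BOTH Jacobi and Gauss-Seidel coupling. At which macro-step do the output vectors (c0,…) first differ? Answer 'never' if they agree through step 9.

[Jacobi] macro 1: S0 reads c1=2 → after 3×micro: 2; S1 reads c0=1 → after 2×micro: -1 ⇒ (c0=2, c1=-1)
[Jacobi] macro 2: S0 reads c1=-1 → after 3×micro: 4; S1 reads c0=2 → after 2×micro: -2 ⇒ (c0=4, c1=-2)
[Jacobi] macro 3: S0 reads c1=-2 → after 3×micro: 2; S1 reads c0=4 → after 2×micro: -4 ⇒ (c0=2, c1=-4)
[Jacobi] macro 4: S0 reads c1=-4 → after 3×micro: 0; S1 reads c0=2 → after 2×micro: -2 ⇒ (c0=0, c1=-2)
[Jacobi] macro 5: S0 reads c1=-2 → after 3×micro: 2; S1 reads c0=0 → after 2×micro: 0 ⇒ (c0=2, c1=0)
[Jacobi] macro 6: S0 reads c1=0 → after 3×micro: 0; S1 reads c0=2 → after 2×micro: -2 ⇒ (c0=0, c1=-2)
[Jacobi] macro 7: S0 reads c1=-2 → after 3×micro: 2; S1 reads c0=0 → after 2×micro: 0 ⇒ (c0=2, c1=0)
[Jacobi] macro 8: S0 reads c1=0 → after 3×micro: 0; S1 reads c0=2 → after 2×micro: -2 ⇒ (c0=0, c1=-2)
[Jacobi] macro 9: S0 reads c1=-2 → after 3×micro: 2; S1 reads c0=0 → after 2×micro: 0 ⇒ (c0=2, c1=0)
[Gauss-Seidel] macro 1: S0 reads c1=2 → after 3×micro: 2; S1 reads c0=2 → after 2×micro: -2 ⇒ (c0=2, c1=-2)
[Gauss-Seidel] macro 2: S0 reads c1=-2 → after 3×micro: 2; S1 reads c0=2 → after 2×micro: -2 ⇒ (c0=2, c1=-2)
[Gauss-Seidel] macro 3: S0 reads c1=-2 → after 3×micro: 2; S1 reads c0=2 → after 2×micro: -2 ⇒ (c0=2, c1=-2)
[Gauss-Seidel] macro 4: S0 reads c1=-2 → after 3×micro: 2; S1 reads c0=2 → after 2×micro: -2 ⇒ (c0=2, c1=-2)
[Gauss-Seidel] macro 5: S0 reads c1=-2 → after 3×micro: 2; S1 reads c0=2 → after 2×micro: -2 ⇒ (c0=2, c1=-2)
[Gauss-Seidel] macro 6: S0 reads c1=-2 → after 3×micro: 2; S1 reads c0=2 → after 2×micro: -2 ⇒ (c0=2, c1=-2)
[Gauss-Seidel] macro 7: S0 reads c1=-2 → after 3×micro: 2; S1 reads c0=2 → after 2×micro: -2 ⇒ (c0=2, c1=-2)
[Gauss-Seidel] macro 8: S0 reads c1=-2 → after 3×micro: 2; S1 reads c0=2 → after 2×micro: -2 ⇒ (c0=2, c1=-2)
[Gauss-Seidel] macro 9: S0 reads c1=-2 → after 3×micro: 2; S1 reads c0=2 → after 2×micro: -2 ⇒ (c0=2, c1=-2)

first divergence at macro-step: 1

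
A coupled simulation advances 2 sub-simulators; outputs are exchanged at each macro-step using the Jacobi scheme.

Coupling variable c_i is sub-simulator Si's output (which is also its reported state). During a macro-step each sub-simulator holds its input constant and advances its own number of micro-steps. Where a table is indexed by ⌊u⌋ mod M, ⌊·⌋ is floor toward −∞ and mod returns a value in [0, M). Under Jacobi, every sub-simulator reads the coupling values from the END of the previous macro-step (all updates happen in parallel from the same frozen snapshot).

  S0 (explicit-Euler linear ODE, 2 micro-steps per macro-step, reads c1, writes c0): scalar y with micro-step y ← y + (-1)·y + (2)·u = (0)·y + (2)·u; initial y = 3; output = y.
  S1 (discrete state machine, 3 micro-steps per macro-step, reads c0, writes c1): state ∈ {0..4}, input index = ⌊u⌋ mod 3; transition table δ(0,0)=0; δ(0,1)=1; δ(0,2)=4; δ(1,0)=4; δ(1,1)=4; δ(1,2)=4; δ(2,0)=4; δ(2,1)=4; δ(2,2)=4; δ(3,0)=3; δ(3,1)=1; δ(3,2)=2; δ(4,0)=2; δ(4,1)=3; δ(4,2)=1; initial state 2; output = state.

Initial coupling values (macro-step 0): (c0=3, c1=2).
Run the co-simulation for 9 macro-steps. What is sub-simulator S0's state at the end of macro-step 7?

S0 state at macro-step 7 = 8

macro 1: S0 reads c1=2 → after 2×micro: 4; S1 reads c0=3 → after 3×micro: 4 ⇒ (c0=4, c1=4)
macro 2: S0 reads c1=4 → after 2×micro: 8; S1 reads c0=4 → after 3×micro: 4 ⇒ (c0=8, c1=4)
macro 3: S0 reads c1=4 → after 2×micro: 8; S1 reads c0=8 → after 3×micro: 1 ⇒ (c0=8, c1=1)
macro 4: S0 reads c1=1 → after 2×micro: 2; S1 reads c0=8 → after 3×micro: 4 ⇒ (c0=2, c1=4)
macro 5: S0 reads c1=4 → after 2×micro: 8; S1 reads c0=2 → after 3×micro: 1 ⇒ (c0=8, c1=1)
macro 6: S0 reads c1=1 → after 2×micro: 2; S1 reads c0=8 → after 3×micro: 4 ⇒ (c0=2, c1=4)
macro 7: S0 reads c1=4 → after 2×micro: 8; S1 reads c0=2 → after 3×micro: 1 ⇒ (c0=8, c1=1)
macro 8: S0 reads c1=1 → after 2×micro: 2; S1 reads c0=8 → after 3×micro: 4 ⇒ (c0=2, c1=4)
macro 9: S0 reads c1=4 → after 2×micro: 8; S1 reads c0=2 → after 3×micro: 1 ⇒ (c0=8, c1=1)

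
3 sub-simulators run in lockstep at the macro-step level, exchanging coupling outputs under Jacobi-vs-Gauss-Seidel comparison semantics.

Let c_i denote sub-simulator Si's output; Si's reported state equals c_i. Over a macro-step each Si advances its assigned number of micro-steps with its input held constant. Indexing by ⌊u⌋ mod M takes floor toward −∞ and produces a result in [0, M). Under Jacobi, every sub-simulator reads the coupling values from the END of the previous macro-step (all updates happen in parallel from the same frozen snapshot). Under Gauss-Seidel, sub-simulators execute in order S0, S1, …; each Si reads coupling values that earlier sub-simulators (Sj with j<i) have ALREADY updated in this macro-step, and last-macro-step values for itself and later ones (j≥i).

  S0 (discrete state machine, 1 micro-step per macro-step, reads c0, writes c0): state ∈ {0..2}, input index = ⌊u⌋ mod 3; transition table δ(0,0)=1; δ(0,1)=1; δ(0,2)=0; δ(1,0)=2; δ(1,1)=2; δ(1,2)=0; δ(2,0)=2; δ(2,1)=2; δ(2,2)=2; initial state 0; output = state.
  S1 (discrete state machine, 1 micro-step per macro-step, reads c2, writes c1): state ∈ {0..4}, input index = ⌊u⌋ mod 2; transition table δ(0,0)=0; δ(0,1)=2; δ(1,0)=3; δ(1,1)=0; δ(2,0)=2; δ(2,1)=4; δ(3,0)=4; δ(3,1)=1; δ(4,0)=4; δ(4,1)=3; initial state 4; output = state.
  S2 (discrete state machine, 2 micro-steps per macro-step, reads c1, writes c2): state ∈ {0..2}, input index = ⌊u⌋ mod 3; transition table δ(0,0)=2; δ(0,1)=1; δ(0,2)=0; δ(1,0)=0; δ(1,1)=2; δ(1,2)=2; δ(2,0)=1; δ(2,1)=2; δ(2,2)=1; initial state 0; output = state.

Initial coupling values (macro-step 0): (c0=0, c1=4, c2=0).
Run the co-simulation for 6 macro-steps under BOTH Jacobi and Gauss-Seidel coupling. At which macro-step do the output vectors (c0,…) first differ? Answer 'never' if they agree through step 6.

[Jacobi] macro 1: S0 reads c0=0 → after 1×micro: 1; S1 reads c2=0 → after 1×micro: 4; S2 reads c1=4 → after 2×micro: 2 ⇒ (c0=1, c1=4, c2=2)
[Jacobi] macro 2: S0 reads c0=1 → after 1×micro: 2; S1 reads c2=2 → after 1×micro: 4; S2 reads c1=4 → after 2×micro: 2 ⇒ (c0=2, c1=4, c2=2)
[Jacobi] macro 3: S0 reads c0=2 → after 1×micro: 2; S1 reads c2=2 → after 1×micro: 4; S2 reads c1=4 → after 2×micro: 2 ⇒ (c0=2, c1=4, c2=2)
[Jacobi] macro 4: S0 reads c0=2 → after 1×micro: 2; S1 reads c2=2 → after 1×micro: 4; S2 reads c1=4 → after 2×micro: 2 ⇒ (c0=2, c1=4, c2=2)
[Jacobi] macro 5: S0 reads c0=2 → after 1×micro: 2; S1 reads c2=2 → after 1×micro: 4; S2 reads c1=4 → after 2×micro: 2 ⇒ (c0=2, c1=4, c2=2)
[Jacobi] macro 6: S0 reads c0=2 → after 1×micro: 2; S1 reads c2=2 → after 1×micro: 4; S2 reads c1=4 → after 2×micro: 2 ⇒ (c0=2, c1=4, c2=2)
[Gauss-Seidel] macro 1: S0 reads c0=0 → after 1×micro: 1; S1 reads c2=0 → after 1×micro: 4; S2 reads c1=4 → after 2×micro: 2 ⇒ (c0=1, c1=4, c2=2)
[Gauss-Seidel] macro 2: S0 reads c0=1 → after 1×micro: 2; S1 reads c2=2 → after 1×micro: 4; S2 reads c1=4 → after 2×micro: 2 ⇒ (c0=2, c1=4, c2=2)
[Gauss-Seidel] macro 3: S0 reads c0=2 → after 1×micro: 2; S1 reads c2=2 → after 1×micro: 4; S2 reads c1=4 → after 2×micro: 2 ⇒ (c0=2, c1=4, c2=2)
[Gauss-Seidel] macro 4: S0 reads c0=2 → after 1×micro: 2; S1 reads c2=2 → after 1×micro: 4; S2 reads c1=4 → after 2×micro: 2 ⇒ (c0=2, c1=4, c2=2)
[Gauss-Seidel] macro 5: S0 reads c0=2 → after 1×micro: 2; S1 reads c2=2 → after 1×micro: 4; S2 reads c1=4 → after 2×micro: 2 ⇒ (c0=2, c1=4, c2=2)
[Gauss-Seidel] macro 6: S0 reads c0=2 → after 1×micro: 2; S1 reads c2=2 → after 1×micro: 4; S2 reads c1=4 → after 2×micro: 2 ⇒ (c0=2, c1=4, c2=2)

first divergence at macro-step: never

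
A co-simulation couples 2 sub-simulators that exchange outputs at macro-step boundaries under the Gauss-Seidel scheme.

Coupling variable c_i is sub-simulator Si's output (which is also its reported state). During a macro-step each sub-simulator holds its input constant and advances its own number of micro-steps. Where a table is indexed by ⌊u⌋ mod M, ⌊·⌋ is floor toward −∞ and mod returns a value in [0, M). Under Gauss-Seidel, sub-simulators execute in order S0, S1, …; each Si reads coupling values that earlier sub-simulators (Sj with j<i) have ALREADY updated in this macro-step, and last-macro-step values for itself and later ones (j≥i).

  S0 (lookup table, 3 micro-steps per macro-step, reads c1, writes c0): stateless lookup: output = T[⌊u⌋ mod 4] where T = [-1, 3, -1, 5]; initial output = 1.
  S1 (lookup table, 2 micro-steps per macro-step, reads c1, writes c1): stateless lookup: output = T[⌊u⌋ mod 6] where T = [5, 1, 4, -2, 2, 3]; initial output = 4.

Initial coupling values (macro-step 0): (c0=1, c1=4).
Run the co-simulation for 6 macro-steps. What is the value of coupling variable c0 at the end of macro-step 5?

c0 at macro-step 5 = -1

macro 1: S0 reads c1=4 → after 3×micro: -1; S1 reads c1=4 → after 2×micro: 2 ⇒ (c0=-1, c1=2)
macro 2: S0 reads c1=2 → after 3×micro: -1; S1 reads c1=2 → after 2×micro: 4 ⇒ (c0=-1, c1=4)
macro 3: S0 reads c1=4 → after 3×micro: -1; S1 reads c1=4 → after 2×micro: 2 ⇒ (c0=-1, c1=2)
macro 4: S0 reads c1=2 → after 3×micro: -1; S1 reads c1=2 → after 2×micro: 4 ⇒ (c0=-1, c1=4)
macro 5: S0 reads c1=4 → after 3×micro: -1; S1 reads c1=4 → after 2×micro: 2 ⇒ (c0=-1, c1=2)
macro 6: S0 reads c1=2 → after 3×micro: -1; S1 reads c1=2 → after 2×micro: 4 ⇒ (c0=-1, c1=4)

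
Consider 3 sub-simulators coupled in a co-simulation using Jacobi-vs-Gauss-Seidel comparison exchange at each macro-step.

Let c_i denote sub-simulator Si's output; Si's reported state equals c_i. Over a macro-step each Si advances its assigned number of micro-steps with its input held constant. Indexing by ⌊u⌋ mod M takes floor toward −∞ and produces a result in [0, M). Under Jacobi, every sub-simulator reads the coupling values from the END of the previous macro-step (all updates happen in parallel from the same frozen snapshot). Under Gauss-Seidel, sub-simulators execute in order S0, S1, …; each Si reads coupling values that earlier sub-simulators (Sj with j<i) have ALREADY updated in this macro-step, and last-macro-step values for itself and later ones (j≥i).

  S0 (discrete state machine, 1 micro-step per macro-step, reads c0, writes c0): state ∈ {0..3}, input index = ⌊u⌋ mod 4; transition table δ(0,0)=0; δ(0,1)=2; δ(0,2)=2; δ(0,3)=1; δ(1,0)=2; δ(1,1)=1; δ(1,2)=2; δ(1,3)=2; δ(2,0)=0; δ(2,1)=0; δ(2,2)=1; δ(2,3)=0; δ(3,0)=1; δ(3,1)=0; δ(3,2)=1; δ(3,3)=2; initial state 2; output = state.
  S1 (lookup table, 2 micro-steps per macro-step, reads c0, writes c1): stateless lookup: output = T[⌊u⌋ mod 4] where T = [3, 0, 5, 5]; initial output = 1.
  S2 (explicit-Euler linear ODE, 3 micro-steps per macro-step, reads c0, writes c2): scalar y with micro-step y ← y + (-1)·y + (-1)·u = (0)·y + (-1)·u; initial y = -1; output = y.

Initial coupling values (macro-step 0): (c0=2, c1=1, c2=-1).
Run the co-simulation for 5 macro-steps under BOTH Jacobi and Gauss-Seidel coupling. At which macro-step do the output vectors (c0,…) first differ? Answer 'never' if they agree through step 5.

[Jacobi] macro 1: S0 reads c0=2 → after 1×micro: 1; S1 reads c0=2 → after 2×micro: 5; S2 reads c0=2 → after 3×micro: -2 ⇒ (c0=1, c1=5, c2=-2)
[Jacobi] macro 2: S0 reads c0=1 → after 1×micro: 1; S1 reads c0=1 → after 2×micro: 0; S2 reads c0=1 → after 3×micro: -1 ⇒ (c0=1, c1=0, c2=-1)
[Jacobi] macro 3: S0 reads c0=1 → after 1×micro: 1; S1 reads c0=1 → after 2×micro: 0; S2 reads c0=1 → after 3×micro: -1 ⇒ (c0=1, c1=0, c2=-1)
[Jacobi] macro 4: S0 reads c0=1 → after 1×micro: 1; S1 reads c0=1 → after 2×micro: 0; S2 reads c0=1 → after 3×micro: -1 ⇒ (c0=1, c1=0, c2=-1)
[Jacobi] macro 5: S0 reads c0=1 → after 1×micro: 1; S1 reads c0=1 → after 2×micro: 0; S2 reads c0=1 → after 3×micro: -1 ⇒ (c0=1, c1=0, c2=-1)
[Gauss-Seidel] macro 1: S0 reads c0=2 → after 1×micro: 1; S1 reads c0=1 → after 2×micro: 0; S2 reads c0=1 → after 3×micro: -1 ⇒ (c0=1, c1=0, c2=-1)
[Gauss-Seidel] macro 2: S0 reads c0=1 → after 1×micro: 1; S1 reads c0=1 → after 2×micro: 0; S2 reads c0=1 → after 3×micro: -1 ⇒ (c0=1, c1=0, c2=-1)
[Gauss-Seidel] macro 3: S0 reads c0=1 → after 1×micro: 1; S1 reads c0=1 → after 2×micro: 0; S2 reads c0=1 → after 3×micro: -1 ⇒ (c0=1, c1=0, c2=-1)
[Gauss-Seidel] macro 4: S0 reads c0=1 → after 1×micro: 1; S1 reads c0=1 → after 2×micro: 0; S2 reads c0=1 → after 3×micro: -1 ⇒ (c0=1, c1=0, c2=-1)
[Gauss-Seidel] macro 5: S0 reads c0=1 → after 1×micro: 1; S1 reads c0=1 → after 2×micro: 0; S2 reads c0=1 → after 3×micro: -1 ⇒ (c0=1, c1=0, c2=-1)

first divergence at macro-step: 1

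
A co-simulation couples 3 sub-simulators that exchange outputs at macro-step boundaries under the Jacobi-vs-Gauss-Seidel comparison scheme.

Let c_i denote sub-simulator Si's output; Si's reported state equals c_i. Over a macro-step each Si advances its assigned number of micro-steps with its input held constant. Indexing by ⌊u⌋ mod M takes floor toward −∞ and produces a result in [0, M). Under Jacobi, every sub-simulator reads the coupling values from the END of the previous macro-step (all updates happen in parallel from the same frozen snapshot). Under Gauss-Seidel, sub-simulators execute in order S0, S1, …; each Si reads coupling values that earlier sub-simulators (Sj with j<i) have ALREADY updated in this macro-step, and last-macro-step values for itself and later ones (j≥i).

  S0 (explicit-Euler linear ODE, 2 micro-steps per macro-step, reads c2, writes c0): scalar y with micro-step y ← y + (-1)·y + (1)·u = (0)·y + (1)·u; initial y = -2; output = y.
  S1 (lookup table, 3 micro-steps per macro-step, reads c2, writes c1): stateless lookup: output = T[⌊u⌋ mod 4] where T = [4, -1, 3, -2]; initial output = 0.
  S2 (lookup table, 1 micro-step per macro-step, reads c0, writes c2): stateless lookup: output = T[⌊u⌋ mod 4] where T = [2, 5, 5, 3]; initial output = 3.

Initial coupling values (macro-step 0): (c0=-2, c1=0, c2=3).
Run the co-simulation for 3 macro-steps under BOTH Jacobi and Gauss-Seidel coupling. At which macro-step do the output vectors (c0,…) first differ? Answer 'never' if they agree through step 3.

[Jacobi] macro 1: S0 reads c2=3 → after 2×micro: 3; S1 reads c2=3 → after 3×micro: -2; S2 reads c0=-2 → after 1×micro: 5 ⇒ (c0=3, c1=-2, c2=5)
[Jacobi] macro 2: S0 reads c2=5 → after 2×micro: 5; S1 reads c2=5 → after 3×micro: -1; S2 reads c0=3 → after 1×micro: 3 ⇒ (c0=5, c1=-1, c2=3)
[Jacobi] macro 3: S0 reads c2=3 → after 2×micro: 3; S1 reads c2=3 → after 3×micro: -2; S2 reads c0=5 → after 1×micro: 5 ⇒ (c0=3, c1=-2, c2=5)
[Gauss-Seidel] macro 1: S0 reads c2=3 → after 2×micro: 3; S1 reads c2=3 → after 3×micro: -2; S2 reads c0=3 → after 1×micro: 3 ⇒ (c0=3, c1=-2, c2=3)
[Gauss-Seidel] macro 2: S0 reads c2=3 → after 2×micro: 3; S1 reads c2=3 → after 3×micro: -2; S2 reads c0=3 → after 1×micro: 3 ⇒ (c0=3, c1=-2, c2=3)
[Gauss-Seidel] macro 3: S0 reads c2=3 → after 2×micro: 3; S1 reads c2=3 → after 3×micro: -2; S2 reads c0=3 → after 1×micro: 3 ⇒ (c0=3, c1=-2, c2=3)

first divergence at macro-step: 1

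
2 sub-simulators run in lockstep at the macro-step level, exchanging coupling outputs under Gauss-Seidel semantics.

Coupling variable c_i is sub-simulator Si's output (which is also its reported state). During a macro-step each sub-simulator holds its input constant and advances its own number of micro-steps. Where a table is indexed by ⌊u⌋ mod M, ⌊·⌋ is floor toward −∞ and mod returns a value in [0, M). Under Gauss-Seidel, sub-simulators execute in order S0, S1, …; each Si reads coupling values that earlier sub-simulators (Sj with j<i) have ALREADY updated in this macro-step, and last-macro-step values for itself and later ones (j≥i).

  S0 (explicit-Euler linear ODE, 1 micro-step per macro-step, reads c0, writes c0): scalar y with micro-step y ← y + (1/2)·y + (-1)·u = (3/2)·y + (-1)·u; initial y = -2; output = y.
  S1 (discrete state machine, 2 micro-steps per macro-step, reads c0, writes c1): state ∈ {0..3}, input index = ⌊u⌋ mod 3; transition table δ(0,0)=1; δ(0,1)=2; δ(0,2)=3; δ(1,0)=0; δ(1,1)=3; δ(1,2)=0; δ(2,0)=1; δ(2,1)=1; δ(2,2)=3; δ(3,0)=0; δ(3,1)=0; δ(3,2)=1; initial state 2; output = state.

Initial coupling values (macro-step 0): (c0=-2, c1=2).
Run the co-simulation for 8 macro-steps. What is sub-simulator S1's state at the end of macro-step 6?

S1 state at macro-step 6 = 0

macro 1: S0 reads c0=-2 → after 1×micro: -1; S1 reads c0=-1 → after 2×micro: 1 ⇒ (c0=-1, c1=1)
macro 2: S0 reads c0=-1 → after 1×micro: -1/2; S1 reads c0=-1/2 → after 2×micro: 3 ⇒ (c0=-1/2, c1=3)
macro 3: S0 reads c0=-1/2 → after 1×micro: -1/4; S1 reads c0=-1/4 → after 2×micro: 0 ⇒ (c0=-1/4, c1=0)
macro 4: S0 reads c0=-1/4 → after 1×micro: -1/8; S1 reads c0=-1/8 → after 2×micro: 1 ⇒ (c0=-1/8, c1=1)
macro 5: S0 reads c0=-1/8 → after 1×micro: -1/16; S1 reads c0=-1/16 → after 2×micro: 3 ⇒ (c0=-1/16, c1=3)
macro 6: S0 reads c0=-1/16 → after 1×micro: -1/32; S1 reads c0=-1/32 → after 2×micro: 0 ⇒ (c0=-1/32, c1=0)
macro 7: S0 reads c0=-1/32 → after 1×micro: -1/64; S1 reads c0=-1/64 → after 2×micro: 1 ⇒ (c0=-1/64, c1=1)
macro 8: S0 reads c0=-1/64 → after 1×micro: -1/128; S1 reads c0=-1/128 → after 2×micro: 3 ⇒ (c0=-1/128, c1=3)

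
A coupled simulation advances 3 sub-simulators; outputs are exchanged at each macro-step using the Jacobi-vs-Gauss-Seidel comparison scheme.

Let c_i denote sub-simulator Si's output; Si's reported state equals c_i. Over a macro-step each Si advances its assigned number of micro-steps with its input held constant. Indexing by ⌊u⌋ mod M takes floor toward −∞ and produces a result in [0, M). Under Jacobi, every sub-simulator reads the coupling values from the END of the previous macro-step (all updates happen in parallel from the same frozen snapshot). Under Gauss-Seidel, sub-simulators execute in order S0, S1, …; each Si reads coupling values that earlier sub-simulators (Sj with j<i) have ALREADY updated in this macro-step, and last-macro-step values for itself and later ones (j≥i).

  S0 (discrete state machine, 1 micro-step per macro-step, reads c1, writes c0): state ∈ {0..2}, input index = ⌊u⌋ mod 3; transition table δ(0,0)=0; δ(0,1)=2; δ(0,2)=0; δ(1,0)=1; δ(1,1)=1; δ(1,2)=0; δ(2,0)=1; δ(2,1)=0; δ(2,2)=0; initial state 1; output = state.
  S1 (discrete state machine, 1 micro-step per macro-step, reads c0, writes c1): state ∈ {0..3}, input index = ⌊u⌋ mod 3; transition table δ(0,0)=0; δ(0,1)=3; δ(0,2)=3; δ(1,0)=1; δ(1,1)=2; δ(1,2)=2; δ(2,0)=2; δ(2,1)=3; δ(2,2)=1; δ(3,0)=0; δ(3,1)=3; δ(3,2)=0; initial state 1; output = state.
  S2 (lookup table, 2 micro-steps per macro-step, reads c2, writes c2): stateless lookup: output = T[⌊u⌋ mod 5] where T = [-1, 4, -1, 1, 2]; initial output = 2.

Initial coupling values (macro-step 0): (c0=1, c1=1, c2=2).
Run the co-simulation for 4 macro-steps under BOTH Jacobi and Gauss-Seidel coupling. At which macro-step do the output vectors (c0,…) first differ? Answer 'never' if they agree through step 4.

first divergence at macro-step: 2

[Jacobi] macro 1: S0 reads c1=1 → after 1×micro: 1; S1 reads c0=1 → after 1×micro: 2; S2 reads c2=2 → after 2×micro: -1 ⇒ (c0=1, c1=2, c2=-1)
[Jacobi] macro 2: S0 reads c1=2 → after 1×micro: 0; S1 reads c0=1 → after 1×micro: 3; S2 reads c2=-1 → after 2×micro: 2 ⇒ (c0=0, c1=3, c2=2)
[Jacobi] macro 3: S0 reads c1=3 → after 1×micro: 0; S1 reads c0=0 → after 1×micro: 0; S2 reads c2=2 → after 2×micro: -1 ⇒ (c0=0, c1=0, c2=-1)
[Jacobi] macro 4: S0 reads c1=0 → after 1×micro: 0; S1 reads c0=0 → after 1×micro: 0; S2 reads c2=-1 → after 2×micro: 2 ⇒ (c0=0, c1=0, c2=2)
[Gauss-Seidel] macro 1: S0 reads c1=1 → after 1×micro: 1; S1 reads c0=1 → after 1×micro: 2; S2 reads c2=2 → after 2×micro: -1 ⇒ (c0=1, c1=2, c2=-1)
[Gauss-Seidel] macro 2: S0 reads c1=2 → after 1×micro: 0; S1 reads c0=0 → after 1×micro: 2; S2 reads c2=-1 → after 2×micro: 2 ⇒ (c0=0, c1=2, c2=2)
[Gauss-Seidel] macro 3: S0 reads c1=2 → after 1×micro: 0; S1 reads c0=0 → after 1×micro: 2; S2 reads c2=2 → after 2×micro: -1 ⇒ (c0=0, c1=2, c2=-1)
[Gauss-Seidel] macro 4: S0 reads c1=2 → after 1×micro: 0; S1 reads c0=0 → after 1×micro: 2; S2 reads c2=-1 → after 2×micro: 2 ⇒ (c0=0, c1=2, c2=2)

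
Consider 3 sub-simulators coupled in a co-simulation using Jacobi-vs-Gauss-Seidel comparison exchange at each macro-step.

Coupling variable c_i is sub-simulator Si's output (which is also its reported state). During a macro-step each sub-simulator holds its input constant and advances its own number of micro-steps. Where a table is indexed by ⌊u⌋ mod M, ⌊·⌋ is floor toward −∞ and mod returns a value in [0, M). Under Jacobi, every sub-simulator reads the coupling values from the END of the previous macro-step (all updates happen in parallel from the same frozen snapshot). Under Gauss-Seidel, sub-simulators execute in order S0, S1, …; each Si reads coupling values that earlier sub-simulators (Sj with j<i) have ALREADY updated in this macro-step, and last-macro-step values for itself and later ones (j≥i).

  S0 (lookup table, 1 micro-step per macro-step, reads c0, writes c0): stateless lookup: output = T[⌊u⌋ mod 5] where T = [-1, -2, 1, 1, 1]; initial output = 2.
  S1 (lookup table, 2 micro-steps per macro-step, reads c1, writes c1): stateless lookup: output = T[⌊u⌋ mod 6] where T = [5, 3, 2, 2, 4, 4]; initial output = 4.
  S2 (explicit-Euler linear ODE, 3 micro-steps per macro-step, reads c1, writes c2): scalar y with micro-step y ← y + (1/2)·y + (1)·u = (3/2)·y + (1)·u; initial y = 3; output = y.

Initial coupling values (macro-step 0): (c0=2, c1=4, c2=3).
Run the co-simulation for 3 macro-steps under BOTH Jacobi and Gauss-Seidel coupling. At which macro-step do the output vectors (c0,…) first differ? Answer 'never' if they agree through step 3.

first divergence at macro-step: never

[Jacobi] macro 1: S0 reads c0=2 → after 1×micro: 1; S1 reads c1=4 → after 2×micro: 4; S2 reads c1=4 → after 3×micro: 233/8 ⇒ (c0=1, c1=4, c2=233/8)
[Jacobi] macro 2: S0 reads c0=1 → after 1×micro: -2; S1 reads c1=4 → after 2×micro: 4; S2 reads c1=4 → after 3×micro: 7507/64 ⇒ (c0=-2, c1=4, c2=7507/64)
[Jacobi] macro 3: S0 reads c0=-2 → after 1×micro: 1; S1 reads c1=4 → after 2×micro: 4; S2 reads c1=4 → after 3×micro: 212417/512 ⇒ (c0=1, c1=4, c2=212417/512)
[Gauss-Seidel] macro 1: S0 reads c0=2 → after 1×micro: 1; S1 reads c1=4 → after 2×micro: 4; S2 reads c1=4 → after 3×micro: 233/8 ⇒ (c0=1, c1=4, c2=233/8)
[Gauss-Seidel] macro 2: S0 reads c0=1 → after 1×micro: -2; S1 reads c1=4 → after 2×micro: 4; S2 reads c1=4 → after 3×micro: 7507/64 ⇒ (c0=-2, c1=4, c2=7507/64)
[Gauss-Seidel] macro 3: S0 reads c0=-2 → after 1×micro: 1; S1 reads c1=4 → after 2×micro: 4; S2 reads c1=4 → after 3×micro: 212417/512 ⇒ (c0=1, c1=4, c2=212417/512)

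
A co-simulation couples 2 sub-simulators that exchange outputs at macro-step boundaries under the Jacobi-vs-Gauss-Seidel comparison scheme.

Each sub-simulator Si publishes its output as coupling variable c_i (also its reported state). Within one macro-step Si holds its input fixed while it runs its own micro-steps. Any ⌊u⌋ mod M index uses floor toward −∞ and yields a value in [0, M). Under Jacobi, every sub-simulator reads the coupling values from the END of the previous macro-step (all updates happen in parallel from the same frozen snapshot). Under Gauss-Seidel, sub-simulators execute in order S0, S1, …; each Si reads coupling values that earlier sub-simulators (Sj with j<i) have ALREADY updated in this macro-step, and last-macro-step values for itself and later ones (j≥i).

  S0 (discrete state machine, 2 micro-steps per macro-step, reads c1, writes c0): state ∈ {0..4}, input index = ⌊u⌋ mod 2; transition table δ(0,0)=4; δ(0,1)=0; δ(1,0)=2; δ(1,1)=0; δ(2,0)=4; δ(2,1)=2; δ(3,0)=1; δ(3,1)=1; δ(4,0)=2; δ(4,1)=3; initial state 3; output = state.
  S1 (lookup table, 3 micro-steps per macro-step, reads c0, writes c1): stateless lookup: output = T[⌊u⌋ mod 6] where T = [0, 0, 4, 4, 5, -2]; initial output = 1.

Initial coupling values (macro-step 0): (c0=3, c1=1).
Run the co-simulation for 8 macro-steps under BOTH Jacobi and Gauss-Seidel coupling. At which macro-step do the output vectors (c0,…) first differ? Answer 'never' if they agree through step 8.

first divergence at macro-step: 1

[Jacobi] macro 1: S0 reads c1=1 → after 2×micro: 0; S1 reads c0=3 → after 3×micro: 4 ⇒ (c0=0, c1=4)
[Jacobi] macro 2: S0 reads c1=4 → after 2×micro: 2; S1 reads c0=0 → after 3×micro: 0 ⇒ (c0=2, c1=0)
[Jacobi] macro 3: S0 reads c1=0 → after 2×micro: 2; S1 reads c0=2 → after 3×micro: 4 ⇒ (c0=2, c1=4)
[Jacobi] macro 4: S0 reads c1=4 → after 2×micro: 2; S1 reads c0=2 → after 3×micro: 4 ⇒ (c0=2, c1=4)
[Jacobi] macro 5: S0 reads c1=4 → after 2×micro: 2; S1 reads c0=2 → after 3×micro: 4 ⇒ (c0=2, c1=4)
[Jacobi] macro 6: S0 reads c1=4 → after 2×micro: 2; S1 reads c0=2 → after 3×micro: 4 ⇒ (c0=2, c1=4)
[Jacobi] macro 7: S0 reads c1=4 → after 2×micro: 2; S1 reads c0=2 → after 3×micro: 4 ⇒ (c0=2, c1=4)
[Jacobi] macro 8: S0 reads c1=4 → after 2×micro: 2; S1 reads c0=2 → after 3×micro: 4 ⇒ (c0=2, c1=4)
[Gauss-Seidel] macro 1: S0 reads c1=1 → after 2×micro: 0; S1 reads c0=0 → after 3×micro: 0 ⇒ (c0=0, c1=0)
[Gauss-Seidel] macro 2: S0 reads c1=0 → after 2×micro: 2; S1 reads c0=2 → after 3×micro: 4 ⇒ (c0=2, c1=4)
[Gauss-Seidel] macro 3: S0 reads c1=4 → after 2×micro: 2; S1 reads c0=2 → after 3×micro: 4 ⇒ (c0=2, c1=4)
[Gauss-Seidel] macro 4: S0 reads c1=4 → after 2×micro: 2; S1 reads c0=2 → after 3×micro: 4 ⇒ (c0=2, c1=4)
[Gauss-Seidel] macro 5: S0 reads c1=4 → after 2×micro: 2; S1 reads c0=2 → after 3×micro: 4 ⇒ (c0=2, c1=4)
[Gauss-Seidel] macro 6: S0 reads c1=4 → after 2×micro: 2; S1 reads c0=2 → after 3×micro: 4 ⇒ (c0=2, c1=4)
[Gauss-Seidel] macro 7: S0 reads c1=4 → after 2×micro: 2; S1 reads c0=2 → after 3×micro: 4 ⇒ (c0=2, c1=4)
[Gauss-Seidel] macro 8: S0 reads c1=4 → after 2×micro: 2; S1 reads c0=2 → after 3×micro: 4 ⇒ (c0=2, c1=4)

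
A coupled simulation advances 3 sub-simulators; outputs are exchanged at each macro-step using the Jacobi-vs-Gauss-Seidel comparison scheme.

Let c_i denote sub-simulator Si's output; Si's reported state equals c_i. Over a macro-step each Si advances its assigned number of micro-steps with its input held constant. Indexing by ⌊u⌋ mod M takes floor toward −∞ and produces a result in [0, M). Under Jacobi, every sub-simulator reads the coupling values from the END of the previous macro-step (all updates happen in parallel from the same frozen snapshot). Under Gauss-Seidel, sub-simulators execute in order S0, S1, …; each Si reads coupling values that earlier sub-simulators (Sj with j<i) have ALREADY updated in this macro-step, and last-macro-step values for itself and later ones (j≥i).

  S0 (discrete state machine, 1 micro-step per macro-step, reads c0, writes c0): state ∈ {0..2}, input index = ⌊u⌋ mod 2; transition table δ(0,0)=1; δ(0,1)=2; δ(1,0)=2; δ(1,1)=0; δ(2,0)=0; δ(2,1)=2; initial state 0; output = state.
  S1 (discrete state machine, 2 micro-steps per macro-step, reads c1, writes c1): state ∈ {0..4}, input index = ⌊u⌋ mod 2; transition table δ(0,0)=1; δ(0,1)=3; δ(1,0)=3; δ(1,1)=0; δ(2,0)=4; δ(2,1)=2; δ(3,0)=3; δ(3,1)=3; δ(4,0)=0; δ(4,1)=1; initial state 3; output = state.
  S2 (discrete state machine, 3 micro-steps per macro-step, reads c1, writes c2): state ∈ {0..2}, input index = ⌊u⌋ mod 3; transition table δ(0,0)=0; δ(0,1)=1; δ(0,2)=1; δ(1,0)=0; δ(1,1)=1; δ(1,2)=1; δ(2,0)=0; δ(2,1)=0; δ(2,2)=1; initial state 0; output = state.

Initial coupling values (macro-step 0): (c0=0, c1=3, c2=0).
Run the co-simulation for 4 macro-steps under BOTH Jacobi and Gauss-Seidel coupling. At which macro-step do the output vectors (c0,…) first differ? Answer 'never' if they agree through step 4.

first divergence at macro-step: never

[Jacobi] macro 1: S0 reads c0=0 → after 1×micro: 1; S1 reads c1=3 → after 2×micro: 3; S2 reads c1=3 → after 3×micro: 0 ⇒ (c0=1, c1=3, c2=0)
[Jacobi] macro 2: S0 reads c0=1 → after 1×micro: 0; S1 reads c1=3 → after 2×micro: 3; S2 reads c1=3 → after 3×micro: 0 ⇒ (c0=0, c1=3, c2=0)
[Jacobi] macro 3: S0 reads c0=0 → after 1×micro: 1; S1 reads c1=3 → after 2×micro: 3; S2 reads c1=3 → after 3×micro: 0 ⇒ (c0=1, c1=3, c2=0)
[Jacobi] macro 4: S0 reads c0=1 → after 1×micro: 0; S1 reads c1=3 → after 2×micro: 3; S2 reads c1=3 → after 3×micro: 0 ⇒ (c0=0, c1=3, c2=0)
[Gauss-Seidel] macro 1: S0 reads c0=0 → after 1×micro: 1; S1 reads c1=3 → after 2×micro: 3; S2 reads c1=3 → after 3×micro: 0 ⇒ (c0=1, c1=3, c2=0)
[Gauss-Seidel] macro 2: S0 reads c0=1 → after 1×micro: 0; S1 reads c1=3 → after 2×micro: 3; S2 reads c1=3 → after 3×micro: 0 ⇒ (c0=0, c1=3, c2=0)
[Gauss-Seidel] macro 3: S0 reads c0=0 → after 1×micro: 1; S1 reads c1=3 → after 2×micro: 3; S2 reads c1=3 → after 3×micro: 0 ⇒ (c0=1, c1=3, c2=0)
[Gauss-Seidel] macro 4: S0 reads c0=1 → after 1×micro: 0; S1 reads c1=3 → after 2×micro: 3; S2 reads c1=3 → after 3×micro: 0 ⇒ (c0=0, c1=3, c2=0)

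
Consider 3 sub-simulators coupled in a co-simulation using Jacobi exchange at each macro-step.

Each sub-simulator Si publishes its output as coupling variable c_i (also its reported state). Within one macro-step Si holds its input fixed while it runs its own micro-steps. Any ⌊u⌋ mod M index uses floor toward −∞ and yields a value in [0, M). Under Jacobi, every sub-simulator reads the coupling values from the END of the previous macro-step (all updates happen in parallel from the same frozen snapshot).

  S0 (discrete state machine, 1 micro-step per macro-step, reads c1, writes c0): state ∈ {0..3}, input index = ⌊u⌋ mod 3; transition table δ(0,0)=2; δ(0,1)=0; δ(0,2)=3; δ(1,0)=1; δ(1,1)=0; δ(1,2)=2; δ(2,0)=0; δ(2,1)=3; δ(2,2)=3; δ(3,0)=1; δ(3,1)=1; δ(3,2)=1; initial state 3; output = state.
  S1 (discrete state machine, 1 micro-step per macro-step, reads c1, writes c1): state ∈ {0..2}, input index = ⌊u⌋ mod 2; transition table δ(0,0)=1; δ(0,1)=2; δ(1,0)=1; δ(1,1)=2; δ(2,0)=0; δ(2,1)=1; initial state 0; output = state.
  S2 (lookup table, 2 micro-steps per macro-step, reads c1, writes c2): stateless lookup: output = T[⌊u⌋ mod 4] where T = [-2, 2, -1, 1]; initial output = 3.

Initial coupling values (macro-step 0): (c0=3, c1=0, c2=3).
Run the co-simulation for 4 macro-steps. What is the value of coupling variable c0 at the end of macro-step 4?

c0 at macro-step 4 = 1

macro 1: S0 reads c1=0 → after 1×micro: 1; S1 reads c1=0 → after 1×micro: 1; S2 reads c1=0 → after 2×micro: -2 ⇒ (c0=1, c1=1, c2=-2)
macro 2: S0 reads c1=1 → after 1×micro: 0; S1 reads c1=1 → after 1×micro: 2; S2 reads c1=1 → after 2×micro: 2 ⇒ (c0=0, c1=2, c2=2)
macro 3: S0 reads c1=2 → after 1×micro: 3; S1 reads c1=2 → after 1×micro: 0; S2 reads c1=2 → after 2×micro: -1 ⇒ (c0=3, c1=0, c2=-1)
macro 4: S0 reads c1=0 → after 1×micro: 1; S1 reads c1=0 → after 1×micro: 1; S2 reads c1=0 → after 2×micro: -2 ⇒ (c0=1, c1=1, c2=-2)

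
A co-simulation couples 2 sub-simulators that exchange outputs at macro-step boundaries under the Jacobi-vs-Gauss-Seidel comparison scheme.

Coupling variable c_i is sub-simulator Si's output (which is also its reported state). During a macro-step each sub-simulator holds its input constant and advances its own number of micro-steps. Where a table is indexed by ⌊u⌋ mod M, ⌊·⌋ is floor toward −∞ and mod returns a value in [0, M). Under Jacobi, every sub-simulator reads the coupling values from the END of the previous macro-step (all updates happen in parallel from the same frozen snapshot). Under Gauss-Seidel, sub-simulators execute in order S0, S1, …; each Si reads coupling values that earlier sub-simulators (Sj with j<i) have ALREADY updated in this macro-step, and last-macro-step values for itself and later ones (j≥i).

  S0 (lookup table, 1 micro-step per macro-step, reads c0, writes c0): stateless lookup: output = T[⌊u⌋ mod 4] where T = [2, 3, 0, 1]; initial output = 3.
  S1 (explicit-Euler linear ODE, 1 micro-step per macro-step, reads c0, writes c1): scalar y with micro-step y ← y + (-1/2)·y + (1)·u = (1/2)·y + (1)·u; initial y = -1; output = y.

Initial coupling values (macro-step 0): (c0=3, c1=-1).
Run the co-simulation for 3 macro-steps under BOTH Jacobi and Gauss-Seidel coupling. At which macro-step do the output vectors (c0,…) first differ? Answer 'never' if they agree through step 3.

[Jacobi] macro 1: S0 reads c0=3 → after 1×micro: 1; S1 reads c0=3 → after 1×micro: 5/2 ⇒ (c0=1, c1=5/2)
[Jacobi] macro 2: S0 reads c0=1 → after 1×micro: 3; S1 reads c0=1 → after 1×micro: 9/4 ⇒ (c0=3, c1=9/4)
[Jacobi] macro 3: S0 reads c0=3 → after 1×micro: 1; S1 reads c0=3 → after 1×micro: 33/8 ⇒ (c0=1, c1=33/8)
[Gauss-Seidel] macro 1: S0 reads c0=3 → after 1×micro: 1; S1 reads c0=1 → after 1×micro: 1/2 ⇒ (c0=1, c1=1/2)
[Gauss-Seidel] macro 2: S0 reads c0=1 → after 1×micro: 3; S1 reads c0=3 → after 1×micro: 13/4 ⇒ (c0=3, c1=13/4)
[Gauss-Seidel] macro 3: S0 reads c0=3 → after 1×micro: 1; S1 reads c0=1 → after 1×micro: 21/8 ⇒ (c0=1, c1=21/8)

first divergence at macro-step: 1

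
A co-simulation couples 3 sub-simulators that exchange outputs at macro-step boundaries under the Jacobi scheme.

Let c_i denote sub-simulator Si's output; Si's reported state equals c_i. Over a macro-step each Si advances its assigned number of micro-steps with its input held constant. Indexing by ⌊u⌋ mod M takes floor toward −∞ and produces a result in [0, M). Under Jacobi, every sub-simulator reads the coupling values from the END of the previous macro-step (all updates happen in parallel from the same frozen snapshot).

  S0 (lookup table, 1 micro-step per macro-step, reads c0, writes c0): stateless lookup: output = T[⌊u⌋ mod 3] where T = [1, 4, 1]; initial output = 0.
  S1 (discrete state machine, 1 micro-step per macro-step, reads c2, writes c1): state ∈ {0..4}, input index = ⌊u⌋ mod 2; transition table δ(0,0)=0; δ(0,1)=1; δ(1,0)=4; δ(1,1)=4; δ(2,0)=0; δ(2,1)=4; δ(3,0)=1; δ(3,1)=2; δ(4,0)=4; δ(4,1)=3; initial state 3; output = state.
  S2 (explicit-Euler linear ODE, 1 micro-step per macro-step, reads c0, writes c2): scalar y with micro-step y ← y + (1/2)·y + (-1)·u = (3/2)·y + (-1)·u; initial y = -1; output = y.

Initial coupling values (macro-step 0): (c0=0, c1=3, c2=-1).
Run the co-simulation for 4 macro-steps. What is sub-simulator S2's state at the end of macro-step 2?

S2 state at macro-step 2 = -13/4

macro 1: S0 reads c0=0 → after 1×micro: 1; S1 reads c2=-1 → after 1×micro: 2; S2 reads c0=0 → after 1×micro: -3/2 ⇒ (c0=1, c1=2, c2=-3/2)
macro 2: S0 reads c0=1 → after 1×micro: 4; S1 reads c2=-3/2 → after 1×micro: 0; S2 reads c0=1 → after 1×micro: -13/4 ⇒ (c0=4, c1=0, c2=-13/4)
macro 3: S0 reads c0=4 → after 1×micro: 4; S1 reads c2=-13/4 → after 1×micro: 0; S2 reads c0=4 → after 1×micro: -71/8 ⇒ (c0=4, c1=0, c2=-71/8)
macro 4: S0 reads c0=4 → after 1×micro: 4; S1 reads c2=-71/8 → after 1×micro: 1; S2 reads c0=4 → after 1×micro: -277/16 ⇒ (c0=4, c1=1, c2=-277/16)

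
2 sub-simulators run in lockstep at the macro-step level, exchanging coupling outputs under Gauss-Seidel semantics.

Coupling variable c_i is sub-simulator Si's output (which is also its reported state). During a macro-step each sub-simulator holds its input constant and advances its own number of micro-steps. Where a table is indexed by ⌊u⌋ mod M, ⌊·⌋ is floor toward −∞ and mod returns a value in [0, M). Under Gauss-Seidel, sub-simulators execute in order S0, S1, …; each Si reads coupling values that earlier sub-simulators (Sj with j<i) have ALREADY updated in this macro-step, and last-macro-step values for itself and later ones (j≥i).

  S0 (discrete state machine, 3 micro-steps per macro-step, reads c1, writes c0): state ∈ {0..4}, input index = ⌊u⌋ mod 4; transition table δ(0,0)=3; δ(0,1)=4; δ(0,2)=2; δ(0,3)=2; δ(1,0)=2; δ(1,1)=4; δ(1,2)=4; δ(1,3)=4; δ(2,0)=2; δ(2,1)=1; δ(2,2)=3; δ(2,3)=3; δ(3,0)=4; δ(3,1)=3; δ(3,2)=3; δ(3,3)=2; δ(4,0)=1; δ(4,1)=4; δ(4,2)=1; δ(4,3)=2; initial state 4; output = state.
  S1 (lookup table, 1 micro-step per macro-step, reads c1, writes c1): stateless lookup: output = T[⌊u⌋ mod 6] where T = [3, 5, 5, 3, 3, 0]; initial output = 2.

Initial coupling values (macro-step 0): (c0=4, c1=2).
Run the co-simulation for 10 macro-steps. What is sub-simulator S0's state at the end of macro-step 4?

macro 1: S0 reads c1=2 → after 3×micro: 1; S1 reads c1=2 → after 1×micro: 5 ⇒ (c0=1, c1=5)
macro 2: S0 reads c1=5 → after 3×micro: 4; S1 reads c1=5 → after 1×micro: 0 ⇒ (c0=4, c1=0)
macro 3: S0 reads c1=0 → after 3×micro: 2; S1 reads c1=0 → after 1×micro: 3 ⇒ (c0=2, c1=3)
macro 4: S0 reads c1=3 → after 3×micro: 3; S1 reads c1=3 → after 1×micro: 3 ⇒ (c0=3, c1=3)
macro 5: S0 reads c1=3 → after 3×micro: 2; S1 reads c1=3 → after 1×micro: 3 ⇒ (c0=2, c1=3)
macro 6: S0 reads c1=3 → after 3×micro: 3; S1 reads c1=3 → after 1×micro: 3 ⇒ (c0=3, c1=3)
macro 7: S0 reads c1=3 → after 3×micro: 2; S1 reads c1=3 → after 1×micro: 3 ⇒ (c0=2, c1=3)
macro 8: S0 reads c1=3 → after 3×micro: 3; S1 reads c1=3 → after 1×micro: 3 ⇒ (c0=3, c1=3)
macro 9: S0 reads c1=3 → after 3×micro: 2; S1 reads c1=3 → after 1×micro: 3 ⇒ (c0=2, c1=3)
macro 10: S0 reads c1=3 → after 3×micro: 3; S1 reads c1=3 → after 1×micro: 3 ⇒ (c0=3, c1=3)

S0 state at macro-step 4 = 3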